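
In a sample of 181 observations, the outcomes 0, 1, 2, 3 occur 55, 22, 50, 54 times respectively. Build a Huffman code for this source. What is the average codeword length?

Probabilities are the counts divided by 181.
Repeatedly combine the two least-probable nodes; the expected code length is the sum of the merged weights.
merge 22/181 + 50/181 → 72/181
merge 54/181 + 55/181 → 109/181
merge 72/181 + 109/181 → 1
L = 72/181 + 109/181 + 1 = 2 bits/symbol.

2 bits/symbol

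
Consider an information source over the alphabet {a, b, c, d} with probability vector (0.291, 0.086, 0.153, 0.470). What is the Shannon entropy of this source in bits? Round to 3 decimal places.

H = −Σ pᵢ log₂ pᵢ.
−0.291·log₂(0.291) = 0.5182
−0.086·log₂(0.086) = 0.3044
−0.153·log₂(0.153) = 0.4144
−0.470·log₂(0.470) = 0.5120
Sum ≈ 1.7490 → 1.749 bits.

1.749 bits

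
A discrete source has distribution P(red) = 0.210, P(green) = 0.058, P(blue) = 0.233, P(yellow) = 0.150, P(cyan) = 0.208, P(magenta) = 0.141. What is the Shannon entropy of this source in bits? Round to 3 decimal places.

2.481 bits

H = −Σ pᵢ log₂ pᵢ.
−0.210·log₂(0.210) = 0.4728
−0.058·log₂(0.058) = 0.2383
−0.233·log₂(0.233) = 0.4897
−0.150·log₂(0.150) = 0.4105
−0.208·log₂(0.208) = 0.4712
−0.141·log₂(0.141) = 0.3985
Sum ≈ 2.4810 → 2.481 bits.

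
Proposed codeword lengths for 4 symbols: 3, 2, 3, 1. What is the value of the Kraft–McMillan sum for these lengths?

With common denominator 2^3 = 8: Σ 2^(−ℓᵢ) = 1/8 + 2/8 + 1/8 + 4/8 = 8/8 = 1.

1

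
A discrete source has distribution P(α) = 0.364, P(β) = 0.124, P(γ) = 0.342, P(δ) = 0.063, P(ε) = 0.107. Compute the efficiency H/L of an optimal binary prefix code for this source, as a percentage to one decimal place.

96.7%

Entropy H = −Σ p log₂ p ≈ 2.0298 bits.
Huffman merges: 63/1000+107/1000→17/100; 31/250+17/100→147/500; 147/500+171/500→159/250; 91/250+159/250→1. L = 21/10 ≈ 2.1000.
Efficiency = H/L = 2.0298/2.1000 = 96.7%.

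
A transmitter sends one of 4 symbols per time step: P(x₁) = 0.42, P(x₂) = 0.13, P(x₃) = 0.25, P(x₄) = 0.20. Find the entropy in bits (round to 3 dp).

H = −Σ pᵢ log₂ pᵢ.
−0.42·log₂(0.42) = 0.5256
−0.13·log₂(0.13) = 0.3826
−0.25·log₂(0.25) = 0.5000
−0.20·log₂(0.20) = 0.4644
Sum ≈ 1.8727 → 1.873 bits.

1.873 bits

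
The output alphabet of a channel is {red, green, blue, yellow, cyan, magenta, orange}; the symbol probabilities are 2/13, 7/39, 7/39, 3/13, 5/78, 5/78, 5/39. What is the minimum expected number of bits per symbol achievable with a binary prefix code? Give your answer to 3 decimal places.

Repeatedly combine the two least-probable nodes; the expected code length is the sum of the merged weights.
merge 5/78 + 5/78 → 5/39
merge 5/39 + 5/39 → 10/39
merge 2/13 + 7/39 → 1/3
merge 7/39 + 3/13 → 16/39
merge 10/39 + 1/3 → 23/39
merge 16/39 + 23/39 → 1
L = 5/39 + 10/39 + 1/3 + 16/39 + 23/39 + 1 = 106/39 ≈ 2.718 bits/symbol.

2.718 bits/symbol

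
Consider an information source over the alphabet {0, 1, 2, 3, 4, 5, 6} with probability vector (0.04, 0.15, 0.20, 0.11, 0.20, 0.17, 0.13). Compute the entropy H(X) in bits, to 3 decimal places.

H = −Σ pᵢ log₂ pᵢ.
−0.04·log₂(0.04) = 0.1858
−0.15·log₂(0.15) = 0.4105
−0.20·log₂(0.20) = 0.4644
−0.11·log₂(0.11) = 0.3503
−0.20·log₂(0.20) = 0.4644
−0.17·log₂(0.17) = 0.4346
−0.13·log₂(0.13) = 0.3826
Sum ≈ 2.6926 → 2.693 bits.

2.693 bits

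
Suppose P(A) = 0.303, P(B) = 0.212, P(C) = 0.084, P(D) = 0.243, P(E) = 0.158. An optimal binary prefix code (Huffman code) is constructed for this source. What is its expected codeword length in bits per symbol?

2.242 bits/symbol

Repeatedly combine the two least-probable nodes; the expected code length is the sum of the merged weights.
merge 21/250 + 79/500 → 121/500
merge 53/250 + 121/500 → 227/500
merge 243/1000 + 303/1000 → 273/500
merge 227/500 + 273/500 → 1
L = 121/500 + 227/500 + 273/500 + 1 = 1121/500 = 2.242 bits/symbol.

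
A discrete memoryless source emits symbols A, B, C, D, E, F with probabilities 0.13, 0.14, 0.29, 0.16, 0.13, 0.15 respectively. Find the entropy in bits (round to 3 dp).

2.514 bits

H = −Σ pᵢ log₂ pᵢ.
−0.13·log₂(0.13) = 0.3826
−0.14·log₂(0.14) = 0.3971
−0.29·log₂(0.29) = 0.5179
−0.16·log₂(0.16) = 0.4230
−0.13·log₂(0.13) = 0.3826
−0.15·log₂(0.15) = 0.4105
Sum ≈ 2.5139 → 2.514 bits.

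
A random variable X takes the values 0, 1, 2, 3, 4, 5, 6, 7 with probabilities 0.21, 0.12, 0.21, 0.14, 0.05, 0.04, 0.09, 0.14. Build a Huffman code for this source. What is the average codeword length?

2.85 bits/symbol

Repeatedly combine the two least-probable nodes; the expected code length is the sum of the merged weights.
merge 1/25 + 1/20 → 9/100
merge 9/100 + 9/100 → 9/50
merge 3/25 + 7/50 → 13/50
merge 7/50 + 9/50 → 8/25
merge 21/100 + 21/100 → 21/50
merge 13/50 + 8/25 → 29/50
merge 21/50 + 29/50 → 1
L = 9/100 + 9/50 + 13/50 + 8/25 + 21/50 + 29/50 + 1 = 57/20 = 2.85 bits/symbol.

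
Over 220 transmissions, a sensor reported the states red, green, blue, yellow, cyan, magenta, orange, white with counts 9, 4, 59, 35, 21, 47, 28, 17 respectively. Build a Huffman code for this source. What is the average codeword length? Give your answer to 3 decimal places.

2.714 bits/symbol

Probabilities are the counts divided by 220.
Repeatedly combine the two least-probable nodes; the expected code length is the sum of the merged weights.
merge 1/55 + 9/220 → 13/220
merge 13/220 + 17/220 → 3/22
merge 21/220 + 7/55 → 49/220
merge 3/22 + 7/44 → 13/44
merge 47/220 + 49/220 → 24/55
merge 59/220 + 13/44 → 31/55
merge 24/55 + 31/55 → 1
L = 13/220 + 3/22 + 49/220 + 13/44 + 24/55 + 31/55 + 1 = 597/220 ≈ 2.714 bits/symbol.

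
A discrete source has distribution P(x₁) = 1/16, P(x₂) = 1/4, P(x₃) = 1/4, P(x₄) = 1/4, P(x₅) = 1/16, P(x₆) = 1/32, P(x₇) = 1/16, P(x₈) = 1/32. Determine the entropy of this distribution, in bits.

2.5625 bits

Each probability is a power of 1/2, so log₂(1/p) is an integer.
H = Σ p·log₂(1/p) = 1/16·4 + 1/4·2 + 1/4·2 + 1/4·2 + 1/16·4 + 1/32·5 + 1/16·4 + 1/32·5 = 2.5625 bits.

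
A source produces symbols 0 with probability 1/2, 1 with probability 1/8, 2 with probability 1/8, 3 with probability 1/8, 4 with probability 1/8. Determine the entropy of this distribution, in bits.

2 bits

Each probability is a power of 1/2, so log₂(1/p) is an integer.
H = Σ p·log₂(1/p) = 1/2·1 + 1/8·3 + 1/8·3 + 1/8·3 + 1/8·3 = 2 bits.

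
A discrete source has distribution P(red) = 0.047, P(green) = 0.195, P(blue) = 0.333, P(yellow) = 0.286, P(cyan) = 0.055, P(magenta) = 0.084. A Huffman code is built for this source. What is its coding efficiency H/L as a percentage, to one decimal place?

Entropy H = −Σ p log₂ p ≈ 2.2423 bits.
Huffman merges: 47/1000+11/200→51/500; 21/250+51/500→93/500; 93/500+39/200→381/1000; 143/500+333/1000→619/1000; 381/1000+619/1000→1. L = 286/125 ≈ 2.2880.
Efficiency = H/L = 2.2423/2.2880 = 98.0%.

98.0%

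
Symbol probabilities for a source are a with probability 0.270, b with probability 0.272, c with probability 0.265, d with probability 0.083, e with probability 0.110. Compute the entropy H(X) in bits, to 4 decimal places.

H = −Σ pᵢ log₂ pᵢ.
−0.270·log₂(0.270) = 0.5100
−0.272·log₂(0.272) = 0.5109
−0.265·log₂(0.265) = 0.5077
−0.083·log₂(0.083) = 0.2980
−0.110·log₂(0.110) = 0.3503
Sum ≈ 2.1770 → 2.1770 bits.

2.1770 bits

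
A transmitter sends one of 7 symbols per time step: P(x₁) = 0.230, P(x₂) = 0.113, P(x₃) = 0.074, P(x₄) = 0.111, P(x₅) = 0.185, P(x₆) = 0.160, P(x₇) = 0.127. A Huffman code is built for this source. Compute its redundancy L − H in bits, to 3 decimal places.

0.045 bits

Entropy H = −Σ p log₂ p ≈ 2.7246 bits.
Huffman merges: 37/500+111/1000→37/200; 113/1000+127/1000→6/25; 4/25+37/200→69/200; 37/200+23/100→83/200; 6/25+69/200→117/200; 83/200+117/200→1. L = 277/100 ≈ 2.7700.
L − H = 2.7700 − 2.7246 = 0.045 bits.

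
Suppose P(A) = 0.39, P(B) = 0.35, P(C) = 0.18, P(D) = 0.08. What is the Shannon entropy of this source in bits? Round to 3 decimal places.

1.797 bits

H = −Σ pᵢ log₂ pᵢ.
−0.39·log₂(0.39) = 0.5298
−0.35·log₂(0.35) = 0.5301
−0.18·log₂(0.18) = 0.4453
−0.08·log₂(0.08) = 0.2915
Sum ≈ 1.7967 → 1.797 bits.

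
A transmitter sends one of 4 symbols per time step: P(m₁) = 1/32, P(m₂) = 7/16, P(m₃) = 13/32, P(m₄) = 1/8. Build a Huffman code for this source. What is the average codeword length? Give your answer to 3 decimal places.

Repeatedly combine the two least-probable nodes; the expected code length is the sum of the merged weights.
merge 1/32 + 1/8 → 5/32
merge 5/32 + 13/32 → 9/16
merge 7/16 + 9/16 → 1
L = 5/32 + 9/16 + 1 = 55/32 ≈ 1.719 bits/symbol.

1.719 bits/symbol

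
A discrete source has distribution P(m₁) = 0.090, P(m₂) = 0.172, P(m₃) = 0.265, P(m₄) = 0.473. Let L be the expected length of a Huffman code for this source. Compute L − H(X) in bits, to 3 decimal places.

Entropy H = −Σ p log₂ p ≈ 1.7681 bits.
Huffman merges: 9/100+43/250→131/500; 131/500+53/200→527/1000; 473/1000+527/1000→1. L = 1789/1000 ≈ 1.7890.
L − H = 1.7890 − 1.7681 = 0.021 bits.

0.021 bits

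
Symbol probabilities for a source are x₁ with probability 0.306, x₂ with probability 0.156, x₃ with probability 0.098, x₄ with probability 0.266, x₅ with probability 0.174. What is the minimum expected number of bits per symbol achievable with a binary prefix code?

2.254 bits/symbol

Repeatedly combine the two least-probable nodes; the expected code length is the sum of the merged weights.
merge 49/500 + 39/250 → 127/500
merge 87/500 + 127/500 → 107/250
merge 133/500 + 153/500 → 143/250
merge 107/250 + 143/250 → 1
L = 127/500 + 107/250 + 143/250 + 1 = 1127/500 = 2.254 bits/symbol.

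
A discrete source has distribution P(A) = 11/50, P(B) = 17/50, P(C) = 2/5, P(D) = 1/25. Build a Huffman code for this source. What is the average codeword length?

Repeatedly combine the two least-probable nodes; the expected code length is the sum of the merged weights.
merge 1/25 + 11/50 → 13/50
merge 13/50 + 17/50 → 3/5
merge 2/5 + 3/5 → 1
L = 13/50 + 3/5 + 1 = 93/50 = 1.86 bits/symbol.

1.86 bits/symbol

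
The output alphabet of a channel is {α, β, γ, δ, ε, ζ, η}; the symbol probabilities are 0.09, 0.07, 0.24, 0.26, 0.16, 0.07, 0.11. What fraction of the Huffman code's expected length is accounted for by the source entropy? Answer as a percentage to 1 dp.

Entropy H = −Σ p log₂ p ≈ 2.6225 bits.
Huffman merges: 7/100+7/100→7/50; 9/100+11/100→1/5; 7/50+4/25→3/10; 1/5+6/25→11/25; 13/50+3/10→14/25; 11/25+14/25→1. L = 66/25 ≈ 2.6400.
Efficiency = H/L = 2.6225/2.6400 = 99.3%.

99.3%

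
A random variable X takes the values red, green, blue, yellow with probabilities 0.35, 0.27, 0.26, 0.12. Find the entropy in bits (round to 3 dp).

1.912 bits

H = −Σ pᵢ log₂ pᵢ.
−0.35·log₂(0.35) = 0.5301
−0.27·log₂(0.27) = 0.5100
−0.26·log₂(0.26) = 0.5053
−0.12·log₂(0.12) = 0.3671
Sum ≈ 1.9125 → 1.912 bits.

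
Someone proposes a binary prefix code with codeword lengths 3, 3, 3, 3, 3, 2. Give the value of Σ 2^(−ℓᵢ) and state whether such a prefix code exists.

0.875; yes

With common denominator 2^3 = 8: Σ 2^(−ℓᵢ) = 1/8 + 1/8 + 1/8 + 1/8 + 1/8 + 2/8 = 7/8 = 0.875.
Kraft's inequality requires Σ ≤ 1; here Σ = 0.875 ≤ 1, so such a prefix code exists.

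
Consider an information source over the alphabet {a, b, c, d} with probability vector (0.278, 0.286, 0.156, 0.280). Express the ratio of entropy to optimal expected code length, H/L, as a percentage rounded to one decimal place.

Entropy H = −Σ p log₂ p ≈ 1.9623 bits.
Huffman merges: 39/250+139/500→217/500; 7/25+143/500→283/500; 217/500+283/500→1. L = 2 ≈ 2.0000.
Efficiency = H/L = 1.9623/2.0000 = 98.1%.

98.1%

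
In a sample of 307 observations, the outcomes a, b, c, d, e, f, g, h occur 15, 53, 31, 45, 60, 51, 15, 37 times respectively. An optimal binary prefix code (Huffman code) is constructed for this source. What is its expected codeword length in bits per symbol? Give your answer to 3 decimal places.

2.902 bits/symbol

Probabilities are the counts divided by 307.
Repeatedly combine the two least-probable nodes; the expected code length is the sum of the merged weights.
merge 15/307 + 15/307 → 30/307
merge 30/307 + 31/307 → 61/307
merge 37/307 + 45/307 → 82/307
merge 51/307 + 53/307 → 104/307
merge 60/307 + 61/307 → 121/307
merge 82/307 + 104/307 → 186/307
merge 121/307 + 186/307 → 1
L = 30/307 + 61/307 + 82/307 + 104/307 + 121/307 + 186/307 + 1 = 891/307 ≈ 2.902 bits/symbol.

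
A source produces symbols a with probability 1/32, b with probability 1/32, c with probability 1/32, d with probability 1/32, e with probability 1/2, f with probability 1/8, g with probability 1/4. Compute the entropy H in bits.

2 bits

Each probability is a power of 1/2, so log₂(1/p) is an integer.
H = Σ p·log₂(1/p) = 1/32·5 + 1/32·5 + 1/32·5 + 1/32·5 + 1/2·1 + 1/8·3 + 1/4·2 = 2 bits.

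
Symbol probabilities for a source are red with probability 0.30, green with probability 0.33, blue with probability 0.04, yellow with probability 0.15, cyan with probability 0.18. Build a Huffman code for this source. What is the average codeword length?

Repeatedly combine the two least-probable nodes; the expected code length is the sum of the merged weights.
merge 1/25 + 3/20 → 19/100
merge 9/50 + 19/100 → 37/100
merge 3/10 + 33/100 → 63/100
merge 37/100 + 63/100 → 1
L = 19/100 + 37/100 + 63/100 + 1 = 219/100 = 2.19 bits/symbol.

2.19 bits/symbol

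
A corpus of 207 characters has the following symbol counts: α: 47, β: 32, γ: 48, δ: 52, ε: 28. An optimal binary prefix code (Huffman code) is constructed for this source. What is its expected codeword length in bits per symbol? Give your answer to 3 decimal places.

Probabilities are the counts divided by 207.
Repeatedly combine the two least-probable nodes; the expected code length is the sum of the merged weights.
merge 28/207 + 32/207 → 20/69
merge 47/207 + 16/69 → 95/207
merge 52/207 + 20/69 → 112/207
merge 95/207 + 112/207 → 1
L = 20/69 + 95/207 + 112/207 + 1 = 158/69 ≈ 2.290 bits/symbol.

2.290 bits/symbol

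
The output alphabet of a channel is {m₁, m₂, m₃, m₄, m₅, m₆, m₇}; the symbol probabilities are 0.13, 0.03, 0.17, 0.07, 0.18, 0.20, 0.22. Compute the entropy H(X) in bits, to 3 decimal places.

2.628 bits

H = −Σ pᵢ log₂ pᵢ.
−0.13·log₂(0.13) = 0.3826
−0.03·log₂(0.03) = 0.1518
−0.17·log₂(0.17) = 0.4346
−0.07·log₂(0.07) = 0.2686
−0.18·log₂(0.18) = 0.4453
−0.20·log₂(0.20) = 0.4644
−0.22·log₂(0.22) = 0.4806
Sum ≈ 2.6278 → 2.628 bits.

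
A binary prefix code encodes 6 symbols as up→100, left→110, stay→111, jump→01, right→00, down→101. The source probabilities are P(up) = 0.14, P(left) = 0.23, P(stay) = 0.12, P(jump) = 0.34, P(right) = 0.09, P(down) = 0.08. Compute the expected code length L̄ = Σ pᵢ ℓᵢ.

2.57 bits/symbol

L̄ = Σ pᵢ·ℓᵢ = 0.14·3 + 0.23·3 + 0.12·3 + 0.34·2 + 0.09·2 + 0.08·3 = 2.57 bits/symbol.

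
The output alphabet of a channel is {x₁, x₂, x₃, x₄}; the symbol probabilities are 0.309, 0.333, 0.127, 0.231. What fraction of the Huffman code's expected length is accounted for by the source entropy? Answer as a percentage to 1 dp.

95.9%

Entropy H = −Σ p log₂ p ≈ 1.9183 bits.
Huffman merges: 127/1000+231/1000→179/500; 309/1000+333/1000→321/500; 179/500+321/500→1. L = 2 ≈ 2.0000.
Efficiency = H/L = 1.9183/2.0000 = 95.9%.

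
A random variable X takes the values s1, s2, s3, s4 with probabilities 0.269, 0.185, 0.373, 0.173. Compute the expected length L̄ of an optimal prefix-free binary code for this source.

1.985 bits/symbol

Repeatedly combine the two least-probable nodes; the expected code length is the sum of the merged weights.
merge 173/1000 + 37/200 → 179/500
merge 269/1000 + 179/500 → 627/1000
merge 373/1000 + 627/1000 → 1
L = 179/500 + 627/1000 + 1 = 397/200 = 1.985 bits/symbol.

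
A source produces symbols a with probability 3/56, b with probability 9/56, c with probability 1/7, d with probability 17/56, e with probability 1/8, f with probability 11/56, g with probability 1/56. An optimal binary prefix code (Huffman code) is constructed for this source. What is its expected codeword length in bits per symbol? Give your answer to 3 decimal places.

2.571 bits/symbol

Repeatedly combine the two least-probable nodes; the expected code length is the sum of the merged weights.
merge 1/56 + 3/56 → 1/14
merge 1/14 + 1/8 → 11/56
merge 1/7 + 9/56 → 17/56
merge 11/56 + 11/56 → 11/28
merge 17/56 + 17/56 → 17/28
merge 11/28 + 17/28 → 1
L = 1/14 + 11/56 + 17/56 + 11/28 + 17/28 + 1 = 18/7 ≈ 2.571 bits/symbol.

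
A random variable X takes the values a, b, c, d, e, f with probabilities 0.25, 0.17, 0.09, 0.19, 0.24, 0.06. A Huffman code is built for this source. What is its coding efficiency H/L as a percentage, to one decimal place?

Entropy H = −Σ p log₂ p ≈ 2.4401 bits.
Huffman merges: 3/50+9/100→3/20; 3/20+17/100→8/25; 19/100+6/25→43/100; 1/4+8/25→57/100; 43/100+57/100→1. L = 247/100 ≈ 2.4700.
Efficiency = H/L = 2.4401/2.4700 = 98.8%.

98.8%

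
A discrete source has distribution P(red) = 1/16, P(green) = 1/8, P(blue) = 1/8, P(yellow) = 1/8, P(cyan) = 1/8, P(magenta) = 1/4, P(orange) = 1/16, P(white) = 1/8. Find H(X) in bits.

2.875 bits

Each probability is a power of 1/2, so log₂(1/p) is an integer.
H = Σ p·log₂(1/p) = 1/16·4 + 1/8·3 + 1/8·3 + 1/8·3 + 1/8·3 + 1/4·2 + 1/16·4 + 1/8·3 = 2.875 bits.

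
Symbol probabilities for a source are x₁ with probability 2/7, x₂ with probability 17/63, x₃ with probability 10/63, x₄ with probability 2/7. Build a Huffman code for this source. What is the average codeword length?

2 bits/symbol

Repeatedly combine the two least-probable nodes; the expected code length is the sum of the merged weights.
merge 10/63 + 17/63 → 3/7
merge 2/7 + 2/7 → 4/7
merge 3/7 + 4/7 → 1
L = 3/7 + 4/7 + 1 = 2 bits/symbol.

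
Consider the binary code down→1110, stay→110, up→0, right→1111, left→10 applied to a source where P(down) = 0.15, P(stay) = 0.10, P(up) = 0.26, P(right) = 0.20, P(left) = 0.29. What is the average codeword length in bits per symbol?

2.54 bits/symbol

L̄ = Σ pᵢ·ℓᵢ = 0.15·4 + 0.10·3 + 0.26·1 + 0.20·4 + 0.29·2 = 2.54 bits/symbol.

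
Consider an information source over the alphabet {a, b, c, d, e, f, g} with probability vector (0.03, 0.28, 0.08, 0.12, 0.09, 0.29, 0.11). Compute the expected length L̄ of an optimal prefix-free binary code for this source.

2.54 bits/symbol

Repeatedly combine the two least-probable nodes; the expected code length is the sum of the merged weights.
merge 3/100 + 2/25 → 11/100
merge 9/100 + 11/100 → 1/5
merge 11/100 + 3/25 → 23/100
merge 1/5 + 23/100 → 43/100
merge 7/25 + 29/100 → 57/100
merge 43/100 + 57/100 → 1
L = 11/100 + 1/5 + 23/100 + 43/100 + 57/100 + 1 = 127/50 = 2.54 bits/symbol.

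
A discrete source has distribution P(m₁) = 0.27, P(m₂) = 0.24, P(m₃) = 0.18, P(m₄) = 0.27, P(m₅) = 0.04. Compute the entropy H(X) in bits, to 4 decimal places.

H = −Σ pᵢ log₂ pᵢ.
−0.27·log₂(0.27) = 0.5100
−0.24·log₂(0.24) = 0.4941
−0.18·log₂(0.18) = 0.4453
−0.27·log₂(0.27) = 0.5100
−0.04·log₂(0.04) = 0.1858
Sum ≈ 2.1452 → 2.1452 bits.

2.1452 bits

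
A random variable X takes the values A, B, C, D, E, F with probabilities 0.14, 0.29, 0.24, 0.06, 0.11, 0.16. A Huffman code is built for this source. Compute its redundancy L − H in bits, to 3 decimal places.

Entropy H = −Σ p log₂ p ≈ 2.4260 bits.
Huffman merges: 3/50+11/100→17/100; 7/50+4/25→3/10; 17/100+6/25→41/100; 29/100+3/10→59/100; 41/100+59/100→1. L = 247/100 ≈ 2.4700.
L − H = 2.4700 − 2.4260 = 0.044 bits.

0.044 bits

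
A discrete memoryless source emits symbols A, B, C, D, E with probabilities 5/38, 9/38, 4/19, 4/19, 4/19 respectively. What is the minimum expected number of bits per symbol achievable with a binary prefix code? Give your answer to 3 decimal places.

2.342 bits/symbol

Repeatedly combine the two least-probable nodes; the expected code length is the sum of the merged weights.
merge 5/38 + 4/19 → 13/38
merge 4/19 + 4/19 → 8/19
merge 9/38 + 13/38 → 11/19
merge 8/19 + 11/19 → 1
L = 13/38 + 8/19 + 11/19 + 1 = 89/38 ≈ 2.342 bits/symbol.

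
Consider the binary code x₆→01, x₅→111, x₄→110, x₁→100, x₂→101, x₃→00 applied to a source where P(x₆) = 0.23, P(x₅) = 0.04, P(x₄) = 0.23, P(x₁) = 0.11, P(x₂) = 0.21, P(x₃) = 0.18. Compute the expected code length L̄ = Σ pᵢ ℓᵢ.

2.59 bits/symbol

L̄ = Σ pᵢ·ℓᵢ = 0.23·2 + 0.04·3 + 0.23·3 + 0.11·3 + 0.21·3 + 0.18·2 = 2.59 bits/symbol.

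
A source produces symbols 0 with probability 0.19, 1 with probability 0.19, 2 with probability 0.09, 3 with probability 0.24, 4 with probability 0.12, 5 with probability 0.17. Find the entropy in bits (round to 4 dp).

H = −Σ pᵢ log₂ pᵢ.
−0.19·log₂(0.19) = 0.4552
−0.19·log₂(0.19) = 0.4552
−0.09·log₂(0.09) = 0.3127
−0.24·log₂(0.24) = 0.4941
−0.12·log₂(0.12) = 0.3671
−0.17·log₂(0.17) = 0.4346
Sum ≈ 2.5189 → 2.5189 bits.

2.5189 bits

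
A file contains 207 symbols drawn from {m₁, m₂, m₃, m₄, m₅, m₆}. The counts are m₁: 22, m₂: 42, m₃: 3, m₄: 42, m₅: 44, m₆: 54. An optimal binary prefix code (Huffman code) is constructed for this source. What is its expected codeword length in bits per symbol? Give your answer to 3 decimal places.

Probabilities are the counts divided by 207.
Repeatedly combine the two least-probable nodes; the expected code length is the sum of the merged weights.
merge 1/69 + 22/207 → 25/207
merge 25/207 + 14/69 → 67/207
merge 14/69 + 44/207 → 86/207
merge 6/23 + 67/207 → 121/207
merge 86/207 + 121/207 → 1
L = 25/207 + 67/207 + 86/207 + 121/207 + 1 = 22/9 ≈ 2.444 bits/symbol.

2.444 bits/symbol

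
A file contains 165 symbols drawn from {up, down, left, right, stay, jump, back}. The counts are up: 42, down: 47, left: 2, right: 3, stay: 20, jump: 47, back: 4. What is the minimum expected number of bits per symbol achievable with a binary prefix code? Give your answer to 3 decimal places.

Probabilities are the counts divided by 165.
Repeatedly combine the two least-probable nodes; the expected code length is the sum of the merged weights.
merge 2/165 + 1/55 → 1/33
merge 4/165 + 1/33 → 3/55
merge 3/55 + 4/33 → 29/165
merge 29/165 + 14/55 → 71/165
merge 47/165 + 47/165 → 94/165
merge 71/165 + 94/165 → 1
L = 1/33 + 3/55 + 29/165 + 71/165 + 94/165 + 1 = 373/165 ≈ 2.261 bits/symbol.

2.261 bits/symbol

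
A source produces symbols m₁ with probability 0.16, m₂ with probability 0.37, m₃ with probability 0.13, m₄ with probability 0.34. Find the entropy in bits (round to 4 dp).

H = −Σ pᵢ log₂ pᵢ.
−0.16·log₂(0.16) = 0.4230
−0.37·log₂(0.37) = 0.5307
−0.13·log₂(0.13) = 0.3826
−0.34·log₂(0.34) = 0.5292
Sum ≈ 1.8656 → 1.8656 bits.

1.8656 bits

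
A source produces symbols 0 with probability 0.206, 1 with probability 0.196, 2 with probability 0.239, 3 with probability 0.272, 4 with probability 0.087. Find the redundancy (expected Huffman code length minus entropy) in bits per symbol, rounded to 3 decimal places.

0.042 bits

Entropy H = −Σ p log₂ p ≈ 2.2412 bits.
Huffman merges: 87/1000+49/250→283/1000; 103/500+239/1000→89/200; 34/125+283/1000→111/200; 89/200+111/200→1. L = 2283/1000 ≈ 2.2830.
L − H = 2.2830 − 2.2412 = 0.042 bits.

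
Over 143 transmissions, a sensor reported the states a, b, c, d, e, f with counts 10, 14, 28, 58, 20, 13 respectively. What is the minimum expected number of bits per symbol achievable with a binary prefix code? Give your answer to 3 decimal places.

2.350 bits/symbol

Probabilities are the counts divided by 143.
Repeatedly combine the two least-probable nodes; the expected code length is the sum of the merged weights.
merge 10/143 + 1/11 → 23/143
merge 14/143 + 20/143 → 34/143
merge 23/143 + 28/143 → 51/143
merge 34/143 + 51/143 → 85/143
merge 58/143 + 85/143 → 1
L = 23/143 + 34/143 + 51/143 + 85/143 + 1 = 336/143 ≈ 2.350 bits/symbol.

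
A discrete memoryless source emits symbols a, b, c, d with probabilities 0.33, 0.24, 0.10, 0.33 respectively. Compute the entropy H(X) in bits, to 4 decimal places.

1.8820 bits

H = −Σ pᵢ log₂ pᵢ.
−0.33·log₂(0.33) = 0.5278
−0.24·log₂(0.24) = 0.4941
−0.10·log₂(0.10) = 0.3322
−0.33·log₂(0.33) = 0.5278
Sum ≈ 1.8820 → 1.8820 bits.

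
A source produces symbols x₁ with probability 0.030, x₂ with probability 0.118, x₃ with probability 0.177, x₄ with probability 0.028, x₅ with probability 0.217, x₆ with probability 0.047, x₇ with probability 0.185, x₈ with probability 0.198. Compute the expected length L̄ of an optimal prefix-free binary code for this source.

Repeatedly combine the two least-probable nodes; the expected code length is the sum of the merged weights.
merge 7/250 + 3/100 → 29/500
merge 47/1000 + 29/500 → 21/200
merge 21/200 + 59/500 → 223/1000
merge 177/1000 + 37/200 → 181/500
merge 99/500 + 217/1000 → 83/200
merge 223/1000 + 181/500 → 117/200
merge 83/200 + 117/200 → 1
L = 29/500 + 21/200 + 223/1000 + 181/500 + 83/200 + 117/200 + 1 = 687/250 = 2.748 bits/symbol.

2.748 bits/symbol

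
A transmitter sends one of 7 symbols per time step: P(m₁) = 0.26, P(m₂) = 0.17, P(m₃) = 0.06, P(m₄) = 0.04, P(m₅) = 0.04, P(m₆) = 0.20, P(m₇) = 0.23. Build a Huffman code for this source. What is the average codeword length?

Repeatedly combine the two least-probable nodes; the expected code length is the sum of the merged weights.
merge 1/25 + 1/25 → 2/25
merge 3/50 + 2/25 → 7/50
merge 7/50 + 17/100 → 31/100
merge 1/5 + 23/100 → 43/100
merge 13/50 + 31/100 → 57/100
merge 43/100 + 57/100 → 1
L = 2/25 + 7/50 + 31/100 + 43/100 + 57/100 + 1 = 253/100 = 2.53 bits/symbol.

2.53 bits/symbol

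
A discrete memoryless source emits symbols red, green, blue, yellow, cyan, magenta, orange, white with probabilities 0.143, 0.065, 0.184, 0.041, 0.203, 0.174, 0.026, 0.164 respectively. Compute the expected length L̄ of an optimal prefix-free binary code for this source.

2.812 bits/symbol

Repeatedly combine the two least-probable nodes; the expected code length is the sum of the merged weights.
merge 13/500 + 41/1000 → 67/1000
merge 13/200 + 67/1000 → 33/250
merge 33/250 + 143/1000 → 11/40
merge 41/250 + 87/500 → 169/500
merge 23/125 + 203/1000 → 387/1000
merge 11/40 + 169/500 → 613/1000
merge 387/1000 + 613/1000 → 1
L = 67/1000 + 33/250 + 11/40 + 169/500 + 387/1000 + 613/1000 + 1 = 703/250 = 2.812 bits/symbol.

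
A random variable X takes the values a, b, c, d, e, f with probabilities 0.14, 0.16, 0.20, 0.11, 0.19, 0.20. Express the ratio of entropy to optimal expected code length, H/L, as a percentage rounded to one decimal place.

98.2%

Entropy H = −Σ p log₂ p ≈ 2.5544 bits.
Huffman merges: 11/100+7/50→1/4; 4/25+19/100→7/20; 1/5+1/5→2/5; 1/4+7/20→3/5; 2/5+3/5→1. L = 13/5 ≈ 2.6000.
Efficiency = H/L = 2.5544/2.6000 = 98.2%.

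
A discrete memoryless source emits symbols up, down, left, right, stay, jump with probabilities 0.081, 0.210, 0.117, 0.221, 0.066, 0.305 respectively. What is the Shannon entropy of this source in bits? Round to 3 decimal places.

2.391 bits

H = −Σ pᵢ log₂ pᵢ.
−0.081·log₂(0.081) = 0.2937
−0.210·log₂(0.210) = 0.4728
−0.117·log₂(0.117) = 0.3622
−0.221·log₂(0.221) = 0.4813
−0.066·log₂(0.066) = 0.2588
−0.305·log₂(0.305) = 0.5225
Sum ≈ 2.3913 → 2.391 bits.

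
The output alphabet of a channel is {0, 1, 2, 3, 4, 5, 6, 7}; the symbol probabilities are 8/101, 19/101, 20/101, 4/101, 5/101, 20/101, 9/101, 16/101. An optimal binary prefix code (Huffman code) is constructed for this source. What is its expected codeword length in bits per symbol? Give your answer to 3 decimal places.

Repeatedly combine the two least-probable nodes; the expected code length is the sum of the merged weights.
merge 4/101 + 5/101 → 9/101
merge 8/101 + 9/101 → 17/101
merge 9/101 + 16/101 → 25/101
merge 17/101 + 19/101 → 36/101
merge 20/101 + 20/101 → 40/101
merge 25/101 + 36/101 → 61/101
merge 40/101 + 61/101 → 1
L = 9/101 + 17/101 + 25/101 + 36/101 + 40/101 + 61/101 + 1 = 289/101 ≈ 2.861 bits/symbol.

2.861 bits/symbol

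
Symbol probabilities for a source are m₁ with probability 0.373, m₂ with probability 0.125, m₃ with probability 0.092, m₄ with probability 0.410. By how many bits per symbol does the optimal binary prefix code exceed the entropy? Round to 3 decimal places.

Entropy H = −Σ p log₂ p ≈ 1.7498 bits.
Huffman merges: 23/250+1/8→217/1000; 217/1000+373/1000→59/100; 41/100+59/100→1. L = 1807/1000 ≈ 1.8070.
L − H = 1.8070 − 1.7498 = 0.057 bits.

0.057 bits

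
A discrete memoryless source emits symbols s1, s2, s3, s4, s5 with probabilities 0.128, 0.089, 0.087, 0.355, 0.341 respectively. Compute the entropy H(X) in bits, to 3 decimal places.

H = −Σ pᵢ log₂ pᵢ.
−0.128·log₂(0.128) = 0.3796
−0.089·log₂(0.089) = 0.3106
−0.087·log₂(0.087) = 0.3065
−0.355·log₂(0.355) = 0.5304
−0.341·log₂(0.341) = 0.5293
Sum ≈ 2.0564 → 2.056 bits.

2.056 bits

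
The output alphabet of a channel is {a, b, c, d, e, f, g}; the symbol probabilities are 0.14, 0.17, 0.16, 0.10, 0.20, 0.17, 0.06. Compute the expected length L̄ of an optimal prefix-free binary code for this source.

Repeatedly combine the two least-probable nodes; the expected code length is the sum of the merged weights.
merge 3/50 + 1/10 → 4/25
merge 7/50 + 4/25 → 3/10
merge 4/25 + 17/100 → 33/100
merge 17/100 + 1/5 → 37/100
merge 3/10 + 33/100 → 63/100
merge 37/100 + 63/100 → 1
L = 4/25 + 3/10 + 33/100 + 37/100 + 63/100 + 1 = 279/100 = 2.79 bits/symbol.

2.79 bits/symbol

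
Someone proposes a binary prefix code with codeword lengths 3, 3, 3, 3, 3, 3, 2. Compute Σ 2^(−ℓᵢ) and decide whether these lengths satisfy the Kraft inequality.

1; yes

With common denominator 2^3 = 8: Σ 2^(−ℓᵢ) = 1/8 + 1/8 + 1/8 + 1/8 + 1/8 + 1/8 + 2/8 = 8/8 = 1.
Kraft's inequality requires Σ ≤ 1; here Σ = 1 ≤ 1, so such a prefix code exists.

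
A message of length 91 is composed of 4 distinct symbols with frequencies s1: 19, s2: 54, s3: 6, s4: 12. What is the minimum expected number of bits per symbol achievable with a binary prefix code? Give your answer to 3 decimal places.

1.604 bits/symbol

Probabilities are the counts divided by 91.
Repeatedly combine the two least-probable nodes; the expected code length is the sum of the merged weights.
merge 6/91 + 12/91 → 18/91
merge 18/91 + 19/91 → 37/91
merge 37/91 + 54/91 → 1
L = 18/91 + 37/91 + 1 = 146/91 ≈ 1.604 bits/symbol.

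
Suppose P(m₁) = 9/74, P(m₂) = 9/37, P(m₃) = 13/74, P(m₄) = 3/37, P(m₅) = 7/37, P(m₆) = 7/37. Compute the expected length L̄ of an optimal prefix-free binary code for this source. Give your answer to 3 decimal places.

Repeatedly combine the two least-probable nodes; the expected code length is the sum of the merged weights.
merge 3/37 + 9/74 → 15/74
merge 13/74 + 7/37 → 27/74
merge 7/37 + 15/74 → 29/74
merge 9/37 + 27/74 → 45/74
merge 29/74 + 45/74 → 1
L = 15/74 + 27/74 + 29/74 + 45/74 + 1 = 95/37 ≈ 2.568 bits/symbol.

2.568 bits/symbol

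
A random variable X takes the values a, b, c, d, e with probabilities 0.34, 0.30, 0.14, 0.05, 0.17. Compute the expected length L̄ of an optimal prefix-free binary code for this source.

Repeatedly combine the two least-probable nodes; the expected code length is the sum of the merged weights.
merge 1/20 + 7/50 → 19/100
merge 17/100 + 19/100 → 9/25
merge 3/10 + 17/50 → 16/25
merge 9/25 + 16/25 → 1
L = 19/100 + 9/25 + 16/25 + 1 = 219/100 = 2.19 bits/symbol.

2.19 bits/symbol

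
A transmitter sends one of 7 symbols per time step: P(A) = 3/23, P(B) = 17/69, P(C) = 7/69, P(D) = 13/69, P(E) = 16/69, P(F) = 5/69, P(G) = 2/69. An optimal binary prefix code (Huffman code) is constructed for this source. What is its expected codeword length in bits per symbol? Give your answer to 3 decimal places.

Repeatedly combine the two least-probable nodes; the expected code length is the sum of the merged weights.
merge 2/69 + 5/69 → 7/69
merge 7/69 + 7/69 → 14/69
merge 3/23 + 13/69 → 22/69
merge 14/69 + 16/69 → 10/23
merge 17/69 + 22/69 → 13/23
merge 10/23 + 13/23 → 1
L = 7/69 + 14/69 + 22/69 + 10/23 + 13/23 + 1 = 181/69 ≈ 2.623 bits/symbol.

2.623 bits/symbol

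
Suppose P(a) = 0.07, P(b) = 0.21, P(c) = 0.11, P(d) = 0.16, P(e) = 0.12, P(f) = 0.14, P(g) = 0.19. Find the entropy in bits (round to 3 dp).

2.734 bits

H = −Σ pᵢ log₂ pᵢ.
−0.07·log₂(0.07) = 0.2686
−0.21·log₂(0.21) = 0.4728
−0.11·log₂(0.11) = 0.3503
−0.16·log₂(0.16) = 0.4230
−0.12·log₂(0.12) = 0.3671
−0.14·log₂(0.14) = 0.3971
−0.19·log₂(0.19) = 0.4552
Sum ≈ 2.7341 → 2.734 bits.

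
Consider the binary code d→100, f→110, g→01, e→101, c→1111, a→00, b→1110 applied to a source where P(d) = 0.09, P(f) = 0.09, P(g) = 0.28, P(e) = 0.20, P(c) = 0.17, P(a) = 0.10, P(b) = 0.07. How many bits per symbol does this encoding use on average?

L̄ = Σ pᵢ·ℓᵢ = 0.09·3 + 0.09·3 + 0.28·2 + 0.20·3 + 0.17·4 + 0.10·2 + 0.07·4 = 2.86 bits/symbol.

2.86 bits/symbol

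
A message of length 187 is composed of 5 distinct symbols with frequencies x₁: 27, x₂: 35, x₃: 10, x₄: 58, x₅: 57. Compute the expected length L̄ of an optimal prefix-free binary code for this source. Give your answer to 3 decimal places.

Probabilities are the counts divided by 187.
Repeatedly combine the two least-probable nodes; the expected code length is the sum of the merged weights.
merge 10/187 + 27/187 → 37/187
merge 35/187 + 37/187 → 72/187
merge 57/187 + 58/187 → 115/187
merge 72/187 + 115/187 → 1
L = 37/187 + 72/187 + 115/187 + 1 = 411/187 ≈ 2.198 bits/symbol.

2.198 bits/symbol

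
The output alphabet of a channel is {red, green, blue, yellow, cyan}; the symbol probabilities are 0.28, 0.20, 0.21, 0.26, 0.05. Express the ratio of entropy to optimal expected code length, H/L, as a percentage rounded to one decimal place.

Entropy H = −Σ p log₂ p ≈ 2.1728 bits.
Huffman merges: 1/20+1/5→1/4; 21/100+1/4→23/50; 13/50+7/25→27/50; 23/50+27/50→1. L = 9/4 ≈ 2.2500.
Efficiency = H/L = 2.1728/2.2500 = 96.6%.

96.6%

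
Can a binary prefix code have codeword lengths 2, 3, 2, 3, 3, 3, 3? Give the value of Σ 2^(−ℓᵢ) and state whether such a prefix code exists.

With common denominator 2^3 = 8: Σ 2^(−ℓᵢ) = 2/8 + 1/8 + 2/8 + 1/8 + 1/8 + 1/8 + 1/8 = 9/8 = 1.125.
Kraft's inequality requires Σ ≤ 1; here Σ = 1.125 > 1, so no such prefix code exists.

1.125; no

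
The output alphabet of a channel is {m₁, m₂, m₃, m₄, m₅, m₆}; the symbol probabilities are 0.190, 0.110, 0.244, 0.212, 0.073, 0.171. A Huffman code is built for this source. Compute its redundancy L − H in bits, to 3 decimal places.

Entropy H = −Σ p log₂ p ≈ 2.4878 bits.
Huffman merges: 73/1000+11/100→183/1000; 171/1000+183/1000→177/500; 19/100+53/250→201/500; 61/250+177/500→299/500; 201/500+299/500→1. L = 2537/1000 ≈ 2.5370.
L − H = 2.5370 − 2.4878 = 0.049 bits.

0.049 bits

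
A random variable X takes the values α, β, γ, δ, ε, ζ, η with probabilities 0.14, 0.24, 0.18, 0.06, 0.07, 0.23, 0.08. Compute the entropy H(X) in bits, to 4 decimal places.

H = −Σ pᵢ log₂ pᵢ.
−0.14·log₂(0.14) = 0.3971
−0.24·log₂(0.24) = 0.4941
−0.18·log₂(0.18) = 0.4453
−0.06·log₂(0.06) = 0.2435
−0.07·log₂(0.07) = 0.2686
−0.23·log₂(0.23) = 0.4877
−0.08·log₂(0.08) = 0.2915
Sum ≈ 2.6278 → 2.6278 bits.

2.6278 bits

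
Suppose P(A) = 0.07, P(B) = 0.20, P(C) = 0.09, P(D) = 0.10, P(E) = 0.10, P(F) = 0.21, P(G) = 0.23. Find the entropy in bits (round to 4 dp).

2.6705 bits

H = −Σ pᵢ log₂ pᵢ.
−0.07·log₂(0.07) = 0.2686
−0.20·log₂(0.20) = 0.4644
−0.09·log₂(0.09) = 0.3127
−0.10·log₂(0.10) = 0.3322
−0.10·log₂(0.10) = 0.3322
−0.21·log₂(0.21) = 0.4728
−0.23·log₂(0.23) = 0.4877
Sum ≈ 2.6705 → 2.6705 bits.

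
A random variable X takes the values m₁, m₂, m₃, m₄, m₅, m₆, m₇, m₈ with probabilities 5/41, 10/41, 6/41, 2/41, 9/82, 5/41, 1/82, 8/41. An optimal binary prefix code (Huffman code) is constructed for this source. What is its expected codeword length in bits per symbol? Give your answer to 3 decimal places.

Repeatedly combine the two least-probable nodes; the expected code length is the sum of the merged weights.
merge 1/82 + 2/41 → 5/82
merge 5/82 + 9/82 → 7/41
merge 5/41 + 5/41 → 10/41
merge 6/41 + 7/41 → 13/41
merge 8/41 + 10/41 → 18/41
merge 10/41 + 13/41 → 23/41
merge 18/41 + 23/41 → 1
L = 5/82 + 7/41 + 10/41 + 13/41 + 18/41 + 23/41 + 1 = 229/82 ≈ 2.793 bits/symbol.

2.793 bits/symbol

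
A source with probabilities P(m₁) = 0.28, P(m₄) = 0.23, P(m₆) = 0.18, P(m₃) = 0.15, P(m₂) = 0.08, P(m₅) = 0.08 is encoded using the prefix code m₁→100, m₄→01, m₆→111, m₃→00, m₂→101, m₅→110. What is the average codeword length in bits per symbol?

L̄ = Σ pᵢ·ℓᵢ = 0.28·3 + 0.23·2 + 0.18·3 + 0.15·2 + 0.08·3 + 0.08·3 = 2.62 bits/symbol.

2.62 bits/symbol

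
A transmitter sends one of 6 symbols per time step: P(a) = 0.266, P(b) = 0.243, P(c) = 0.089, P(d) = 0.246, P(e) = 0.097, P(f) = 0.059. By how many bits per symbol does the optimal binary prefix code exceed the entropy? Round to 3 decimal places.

Entropy H = −Σ p log₂ p ≈ 2.3799 bits.
Huffman merges: 59/1000+89/1000→37/250; 97/1000+37/250→49/200; 243/1000+49/200→61/125; 123/500+133/500→64/125; 61/125+64/125→1. L = 2393/1000 ≈ 2.3930.
L − H = 2.3930 − 2.3799 = 0.013 bits.

0.013 bits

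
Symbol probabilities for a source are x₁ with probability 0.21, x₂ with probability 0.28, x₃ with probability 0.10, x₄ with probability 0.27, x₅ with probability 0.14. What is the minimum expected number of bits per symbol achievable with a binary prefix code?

2.24 bits/symbol

Repeatedly combine the two least-probable nodes; the expected code length is the sum of the merged weights.
merge 1/10 + 7/50 → 6/25
merge 21/100 + 6/25 → 9/20
merge 27/100 + 7/25 → 11/20
merge 9/20 + 11/20 → 1
L = 6/25 + 9/20 + 11/20 + 1 = 56/25 = 2.24 bits/symbol.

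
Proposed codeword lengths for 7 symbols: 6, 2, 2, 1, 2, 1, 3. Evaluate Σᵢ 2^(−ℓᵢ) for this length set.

With common denominator 2^6 = 64: Σ 2^(−ℓᵢ) = 1/64 + 16/64 + 16/64 + 32/64 + 16/64 + 32/64 + 8/64 = 121/64 = 1.890625.

1.890625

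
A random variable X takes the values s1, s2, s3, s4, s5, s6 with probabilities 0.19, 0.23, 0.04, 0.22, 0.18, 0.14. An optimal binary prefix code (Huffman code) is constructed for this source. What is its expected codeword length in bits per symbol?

Repeatedly combine the two least-probable nodes; the expected code length is the sum of the merged weights.
merge 1/25 + 7/50 → 9/50
merge 9/50 + 9/50 → 9/25
merge 19/100 + 11/50 → 41/100
merge 23/100 + 9/25 → 59/100
merge 41/100 + 59/100 → 1
L = 9/50 + 9/25 + 41/100 + 59/100 + 1 = 127/50 = 2.54 bits/symbol.

2.54 bits/symbol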